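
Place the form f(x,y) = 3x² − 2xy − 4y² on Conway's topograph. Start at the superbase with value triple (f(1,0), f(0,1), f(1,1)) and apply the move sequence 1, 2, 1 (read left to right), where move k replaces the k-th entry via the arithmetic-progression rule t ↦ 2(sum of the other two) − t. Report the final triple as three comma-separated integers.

start (3,-4,-3) = (f(1,0),f(0,1),f(1,1))
replace slot 1: 2·((-4)+(-3)) − 3 = -17 → (-17,-4,-3)
replace slot 2: 2·((-17)+(-3)) − (-4) = -36 → (-17,-36,-3)
replace slot 1: 2·((-36)+(-3)) − (-17) = -61 → (-61,-36,-3)

-61,-36,-3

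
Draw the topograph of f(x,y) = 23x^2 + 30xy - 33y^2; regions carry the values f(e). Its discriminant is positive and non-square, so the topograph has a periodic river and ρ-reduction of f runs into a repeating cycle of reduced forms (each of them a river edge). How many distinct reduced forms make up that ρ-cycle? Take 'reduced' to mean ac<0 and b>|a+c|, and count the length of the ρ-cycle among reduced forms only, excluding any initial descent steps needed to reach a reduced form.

D = 3936, ⌊√D⌋ = 62
river: ρ → (-33,36,20)
river: ρ → (20,44,-25)
river: ρ → (-25,56,8)
river: ρ → (8,56,-25)
river: ρ → (-25,44,20)
river: ρ → (20,36,-33)
river: ρ → (-33,30,23)
river: ρ → (23,62,-1)
river: ρ → (-1,62,23)
river: ρ → (23,30,-33)
ρ-cycle length = 10 (tail of 0 descent steps not counted)

10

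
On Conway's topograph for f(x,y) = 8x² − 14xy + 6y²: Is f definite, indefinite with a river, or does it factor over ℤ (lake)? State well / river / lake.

D = b²−4ac = (-14)² − 4·8·6 = 4
D = 2² is a perfect square ⇒ form factors over ℤ ⇒ lakes

lake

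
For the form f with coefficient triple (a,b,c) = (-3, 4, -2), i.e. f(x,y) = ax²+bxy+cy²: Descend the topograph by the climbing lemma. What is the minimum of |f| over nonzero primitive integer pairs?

translate: b→2 (≡-4 mod 6), so (3,-4,2)→(3,2,1)
flip: (3,2,1)→(1,-2,3)
translate: b→0 (≡-2 mod 2), so (1,-2,3)→(1,0,2)
reduced (well bottom): (1,0,2) with a≤c, −a<b≤a
well minimum |f| = |-1| = 1 (negative-definite)

1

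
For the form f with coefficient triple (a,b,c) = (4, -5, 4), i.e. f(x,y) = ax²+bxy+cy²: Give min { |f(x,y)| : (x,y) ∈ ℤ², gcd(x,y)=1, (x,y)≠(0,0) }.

translate: b→3 (≡-5 mod 8), so (4,-5,4)→(4,3,3)
flip: (4,3,3)→(3,-3,4)
translate: b→3 (≡-3 mod 6), so (3,-3,4)→(3,3,4)
reduced (well bottom): (3,3,4) with a≤c, −a<b≤a
well minimum = a = 3

3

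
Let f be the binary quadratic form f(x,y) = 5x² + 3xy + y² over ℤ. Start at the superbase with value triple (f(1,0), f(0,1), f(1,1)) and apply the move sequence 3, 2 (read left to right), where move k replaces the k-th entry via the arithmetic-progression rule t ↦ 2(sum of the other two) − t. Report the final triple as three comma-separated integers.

start (5,1,9) = (f(1,0),f(0,1),f(1,1))
replace slot 3: 2·(5+1) − 9 = 3 → (5,1,3)
replace slot 2: 2·(5+3) − 1 = 15 → (5,15,3)

5,15,3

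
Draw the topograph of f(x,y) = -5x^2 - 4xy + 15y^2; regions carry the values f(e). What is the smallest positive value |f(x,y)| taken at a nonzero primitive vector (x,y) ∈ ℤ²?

descent: ρ → (15,4,-5)
descent: ρ → (-5,16,3)  [lands on river]
river: ρ → (3,14,-10)
river: ρ → (-10,6,7)
river: ρ → (7,8,-9)
river: ρ → (-9,10,6)
river: ρ → (6,14,-5)
closes: descent 2, river 6
min |a| on river = 3

3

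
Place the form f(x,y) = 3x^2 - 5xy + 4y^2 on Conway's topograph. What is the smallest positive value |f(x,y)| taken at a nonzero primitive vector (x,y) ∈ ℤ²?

translate: b→1 (≡-5 mod 6), so (3,-5,4)→(3,1,2)
flip: (3,1,2)→(2,-1,3)
reduced (well bottom): (2,-1,3) with a≤c, −a<b≤a
well minimum = a = 2

2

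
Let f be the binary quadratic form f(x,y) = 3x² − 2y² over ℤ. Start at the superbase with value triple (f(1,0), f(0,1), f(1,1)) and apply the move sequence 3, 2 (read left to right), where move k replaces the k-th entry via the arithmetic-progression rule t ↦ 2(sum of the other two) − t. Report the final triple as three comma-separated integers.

start (3,-2,1) = (f(1,0),f(0,1),f(1,1))
replace slot 3: 2·(3+(-2)) − 1 = 1 → (3,-2,1)
replace slot 2: 2·(3+1) − (-2) = 10 → (3,10,1)

3,10,1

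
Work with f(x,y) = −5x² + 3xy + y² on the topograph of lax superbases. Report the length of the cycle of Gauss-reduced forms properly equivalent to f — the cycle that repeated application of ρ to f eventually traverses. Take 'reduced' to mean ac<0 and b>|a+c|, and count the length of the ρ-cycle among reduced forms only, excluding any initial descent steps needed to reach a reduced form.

D = 29, ⌊√D⌋ = 5
descent: ρ → (1,5,-1)  [lands on river]
river: ρ → (-1,5,1)
ρ-cycle length = 2 (tail of 1 descent step not counted)

2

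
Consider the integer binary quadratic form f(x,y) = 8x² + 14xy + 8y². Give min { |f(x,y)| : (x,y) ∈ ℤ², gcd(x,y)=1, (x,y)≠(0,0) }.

translate: b→-2 (≡14 mod 16), so (8,14,8)→(8,-2,2)
flip: (8,-2,2)→(2,2,8)
reduced (well bottom): (2,2,8) with a≤c, −a<b≤a
well minimum = a = 2

2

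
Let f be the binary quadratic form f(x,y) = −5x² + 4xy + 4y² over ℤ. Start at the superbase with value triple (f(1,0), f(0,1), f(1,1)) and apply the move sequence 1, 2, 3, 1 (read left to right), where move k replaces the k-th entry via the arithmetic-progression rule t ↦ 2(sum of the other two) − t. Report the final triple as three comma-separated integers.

start (-5,4,3) = (f(1,0),f(0,1),f(1,1))
replace slot 1: 2·(4+3) − (-5) = 19 → (19,4,3)
replace slot 2: 2·(19+3) − 4 = 40 → (19,40,3)
replace slot 3: 2·(19+40) − 3 = 115 → (19,40,115)
replace slot 1: 2·(40+115) − 19 = 291 → (291,40,115)

291,40,115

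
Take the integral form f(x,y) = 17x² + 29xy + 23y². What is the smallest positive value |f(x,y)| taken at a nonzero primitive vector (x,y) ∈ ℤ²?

translate: b→-5 (≡29 mod 34), so (17,29,23)→(17,-5,11)
flip: (17,-5,11)→(11,5,17)
reduced (well bottom): (11,5,17) with a≤c, −a<b≤a
well minimum = a = 11

11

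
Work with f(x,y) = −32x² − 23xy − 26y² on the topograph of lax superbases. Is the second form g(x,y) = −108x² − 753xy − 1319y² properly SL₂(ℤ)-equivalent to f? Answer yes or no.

D₁ = -2799, D₂ = -2799
f is negative-definite; reduce −f:
−f: flip: (32,23,26)→(26,-23,32)
−f: reduced (well bottom): (26,-23,32) with a≤c, −a<b≤a
flip sign back: reduced form of f is (-26,23,-32)
g is negative-definite; reduce −g:
−g: translate: b→105 (≡753 mod 216), so (108,753,1319)→(108,105,32)
−g: flip: (108,105,32)→(32,-105,108)
−g: translate: b→23 (≡-105 mod 64), so (32,-105,108)→(32,23,26)
−g: flip: (32,23,26)→(26,-23,32)
−g: reduced (well bottom): (26,-23,32) with a≤c, −a<b≤a
flip sign back: reduced form of g is (-26,23,-32)
reduced forms (-26, 23, -32) vs (-26, 23, -32) ⇒ equivalent

yes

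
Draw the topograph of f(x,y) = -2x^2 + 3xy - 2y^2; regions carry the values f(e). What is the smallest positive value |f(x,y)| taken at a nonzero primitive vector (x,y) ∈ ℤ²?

translate: b→1 (≡-3 mod 4), so (2,-3,2)→(2,1,1)
flip: (2,1,1)→(1,-1,2)
translate: b→1 (≡-1 mod 2), so (1,-1,2)→(1,1,2)
reduced (well bottom): (1,1,2) with a≤c, −a<b≤a
well minimum |f| = |-1| = 1 (negative-definite)

1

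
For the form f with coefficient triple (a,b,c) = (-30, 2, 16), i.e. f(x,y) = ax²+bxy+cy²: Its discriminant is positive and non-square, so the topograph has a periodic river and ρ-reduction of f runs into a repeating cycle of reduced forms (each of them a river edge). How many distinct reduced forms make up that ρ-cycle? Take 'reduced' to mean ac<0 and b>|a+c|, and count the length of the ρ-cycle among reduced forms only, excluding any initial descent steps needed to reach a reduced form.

D = 1924, ⌊√D⌋ = 43
descent: ρ → (16,30,-16)  [lands on river]
river: ρ → (-16,34,12)
river: ρ → (12,38,-10)
river: ρ → (-10,42,4)
river: ρ → (4,38,-30)
river: ρ → (-30,22,12)
river: ρ → (12,26,-26)
river: ρ → (-26,26,12)
river: ρ → (12,22,-30)
river: ρ → (-30,38,4)
river: ρ → (4,42,-10)
river: ρ → (-10,38,12)
river: ρ → (12,34,-16)
river: ρ → (-16,30,16)
river: ρ → (16,34,-12)
river: ρ → (-12,38,10)
river: ρ → (10,42,-4)
river: ρ → (-4,38,30)
river: ρ → (30,22,-12)
river: ρ → (-12,26,26)
river: ρ → (26,26,-12)
river: ρ → (-12,22,30)
river: ρ → (30,38,-4)
river: ρ → (-4,42,10)
river: ρ → (10,38,-12)
river: ρ → (-12,34,16)
ρ-cycle length = 26 (tail of 1 descent step not counted)

26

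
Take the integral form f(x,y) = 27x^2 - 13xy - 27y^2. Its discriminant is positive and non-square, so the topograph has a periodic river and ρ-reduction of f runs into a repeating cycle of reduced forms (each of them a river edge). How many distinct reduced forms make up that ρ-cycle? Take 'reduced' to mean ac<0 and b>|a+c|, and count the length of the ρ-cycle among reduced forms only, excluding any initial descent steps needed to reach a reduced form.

D = 3085, ⌊√D⌋ = 55
descent: ρ → (-27,13,27)  [lands on river]
river: ρ → (27,41,-13)
river: ρ → (-13,37,33)
river: ρ → (33,29,-17)
river: ρ → (-17,39,23)
river: ρ → (23,53,-3)
river: ρ → (-3,55,5)
river: ρ → (5,55,-3)
river: ρ → (-3,53,23)
river: ρ → (23,39,-17)
river: ρ → (-17,29,33)
river: ρ → (33,37,-13)
river: ρ → (-13,41,27)
river: ρ → (27,13,-27)
river: ρ → (-27,41,13)
river: ρ → (13,37,-33)
river: ρ → (-33,29,17)
river: ρ → (17,39,-23)
river: ρ → (-23,53,3)
river: ρ → (3,55,-5)
river: ρ → (-5,55,3)
river: ρ → (3,53,-23)
river: ρ → (-23,39,17)
river: ρ → (17,29,-33)
river: ρ → (-33,37,13)
river: ρ → (13,41,-27)
ρ-cycle length = 26 (tail of 1 descent step not counted)

26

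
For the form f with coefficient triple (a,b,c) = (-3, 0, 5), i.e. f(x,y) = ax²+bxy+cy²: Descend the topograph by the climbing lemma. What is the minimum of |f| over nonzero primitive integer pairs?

descent: ρ → (5,0,-3)
descent: ρ → (-3,6,2)  [lands on river]
river: ρ → (2,6,-3)
closes: descent 2, river 2
min |a| on river = 2

2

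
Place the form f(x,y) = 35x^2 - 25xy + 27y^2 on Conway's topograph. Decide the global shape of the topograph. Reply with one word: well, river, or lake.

D = b²−4ac = (-25)² − 4·35·27 = -3155
D < 0 ⇒ definite ⇒ every region one sign ⇒ single well

well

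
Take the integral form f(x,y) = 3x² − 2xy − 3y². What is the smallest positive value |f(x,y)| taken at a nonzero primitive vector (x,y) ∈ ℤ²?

descent: ρ → (-3,2,3)  [lands on river]
river: ρ → (3,4,-2)
river: ρ → (-2,4,3)
river: ρ → (3,2,-3)
river: ρ → (-3,4,2)
river: ρ → (2,4,-3)
closes: descent 1, river 6
min |a| on river = 2

2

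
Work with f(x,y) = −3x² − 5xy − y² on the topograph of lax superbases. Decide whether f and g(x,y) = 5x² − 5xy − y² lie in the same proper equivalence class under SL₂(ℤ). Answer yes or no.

D₁ = 13, D₂ = 45
discriminants differ ⇒ not SL₂(ℤ)-equivalent

no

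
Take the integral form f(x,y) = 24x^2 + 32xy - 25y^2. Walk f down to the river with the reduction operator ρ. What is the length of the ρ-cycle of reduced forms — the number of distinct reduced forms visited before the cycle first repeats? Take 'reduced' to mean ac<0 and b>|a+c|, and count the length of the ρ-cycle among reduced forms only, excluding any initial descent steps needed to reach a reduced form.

D = 3424, ⌊√D⌋ = 58
river: ρ → (-25,18,31)
river: ρ → (31,44,-12)
river: ρ → (-12,52,15)
river: ρ → (15,38,-33)
river: ρ → (-33,28,20)
river: ρ → (20,52,-9)
river: ρ → (-9,56,8)
river: ρ → (8,56,-9)
river: ρ → (-9,52,20)
river: ρ → (20,28,-33)
river: ρ → (-33,38,15)
river: ρ → (15,52,-12)
river: ρ → (-12,44,31)
river: ρ → (31,18,-25)
river: ρ → (-25,32,24)
river: ρ → (24,16,-33)
river: ρ → (-33,50,7)
river: ρ → (7,48,-40)
river: ρ → (-40,32,15)
river: ρ → (15,58,-1)
river: ρ → (-1,58,15)
river: ρ → (15,32,-40)
river: ρ → (-40,48,7)
river: ρ → (7,50,-33)
river: ρ → (-33,16,24)
river: ρ → (24,32,-25)
ρ-cycle length = 26 (tail of 0 descent steps not counted)

26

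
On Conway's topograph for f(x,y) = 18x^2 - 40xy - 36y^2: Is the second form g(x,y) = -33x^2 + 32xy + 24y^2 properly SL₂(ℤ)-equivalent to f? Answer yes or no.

D₁ = 4192, D₂ = 4192
river cycle of f (length 14): (-36, 40, 18), (18, 32, -44), (-44, 56, 6), (6, 64, -4), (-4, 64, 6), (6, 56, -44), (-44, 32, 18), (18, 40, -36), (-36, 32, 22), (22, 56, -12), … (4 more)
river cycle of g (length 18): (24, 64, -1), (-1, 64, 24), (24, 32, -33), (-33, 34, 23), (23, 58, -9), (-9, 50, 47), (47, 44, -12), (-12, 52, 31), (31, 10, -33), (-33, 56, 8), … (8 more)
cycles differ ⇒ inequivalent

no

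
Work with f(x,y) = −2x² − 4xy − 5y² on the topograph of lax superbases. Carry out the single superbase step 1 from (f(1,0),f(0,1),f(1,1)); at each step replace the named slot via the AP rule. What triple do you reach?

start (-2,-5,-11) = (f(1,0),f(0,1),f(1,1))
replace slot 1: 2·((-5)+(-11)) − (-2) = -30 → (-30,-5,-11)

-30,-5,-11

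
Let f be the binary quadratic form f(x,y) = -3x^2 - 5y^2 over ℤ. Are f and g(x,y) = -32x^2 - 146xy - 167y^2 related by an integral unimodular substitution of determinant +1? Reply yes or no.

D₁ = -60, D₂ = -60
f is negative-definite; reduce −f:
−f: reduced (well bottom): (3,0,5) with a≤c, −a<b≤a
flip sign back: reduced form of f is (-3,0,-5)
g is negative-definite; reduce −g:
−g: translate: b→18 (≡146 mod 64), so (32,146,167)→(32,18,3)
−g: flip: (32,18,3)→(3,-18,32)
−g: translate: b→0 (≡-18 mod 6), so (3,-18,32)→(3,0,5)
−g: reduced (well bottom): (3,0,5) with a≤c, −a<b≤a
flip sign back: reduced form of g is (-3,0,-5)
reduced forms (-3, 0, -5) vs (-3, 0, -5) ⇒ equivalent

yes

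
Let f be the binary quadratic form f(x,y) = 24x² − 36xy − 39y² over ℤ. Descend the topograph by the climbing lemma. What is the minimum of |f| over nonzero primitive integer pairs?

descent: ρ → (-39,36,24)  [lands on river]
river: ρ → (24,60,-15)
river: ρ → (-15,60,24)
river: ρ → (24,36,-39)
river: ρ → (-39,42,21)
river: ρ → (21,42,-39)
closes: descent 1, river 6
min |a| on river = 15

15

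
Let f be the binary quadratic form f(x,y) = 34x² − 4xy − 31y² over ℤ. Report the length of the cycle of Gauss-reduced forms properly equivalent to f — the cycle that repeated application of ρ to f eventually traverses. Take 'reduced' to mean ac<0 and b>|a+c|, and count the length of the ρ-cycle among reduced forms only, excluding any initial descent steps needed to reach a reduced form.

D = 4232, ⌊√D⌋ = 65
descent: ρ → (-31,4,34)  [lands on river]
river: ρ → (34,64,-1)
river: ρ → (-1,64,34)
river: ρ → (34,4,-31)
river: ρ → (-31,58,7)
river: ρ → (7,54,-47)
river: ρ → (-47,40,14)
river: ρ → (14,44,-41)
river: ρ → (-41,38,17)
river: ρ → (17,64,-2)
river: ρ → (-2,64,17)
river: ρ → (17,38,-41)
river: ρ → (-41,44,14)
river: ρ → (14,40,-47)
river: ρ → (-47,54,7)
river: ρ → (7,58,-31)
ρ-cycle length = 16 (tail of 1 descent step not counted)

16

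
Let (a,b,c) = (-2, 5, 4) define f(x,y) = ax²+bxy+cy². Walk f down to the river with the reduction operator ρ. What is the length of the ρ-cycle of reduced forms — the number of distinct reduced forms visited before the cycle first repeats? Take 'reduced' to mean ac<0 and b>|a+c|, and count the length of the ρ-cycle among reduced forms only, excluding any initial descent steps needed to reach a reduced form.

D = 57, ⌊√D⌋ = 7
river: ρ → (4,3,-3)
river: ρ → (-3,3,4)
river: ρ → (4,5,-2)
river: ρ → (-2,7,1)
river: ρ → (1,7,-2)
river: ρ → (-2,5,4)
ρ-cycle length = 6 (tail of 0 descent steps not counted)

6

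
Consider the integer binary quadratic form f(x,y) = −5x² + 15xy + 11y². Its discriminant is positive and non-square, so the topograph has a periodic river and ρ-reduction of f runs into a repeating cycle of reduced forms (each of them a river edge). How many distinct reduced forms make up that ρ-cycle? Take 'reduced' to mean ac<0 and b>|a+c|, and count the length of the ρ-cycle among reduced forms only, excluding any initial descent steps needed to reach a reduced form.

D = 445, ⌊√D⌋ = 21
river: ρ → (11,7,-9)
river: ρ → (-9,11,9)
river: ρ → (9,7,-11)
river: ρ → (-11,15,5)
river: ρ → (5,15,-11)
river: ρ → (-11,7,9)
river: ρ → (9,11,-9)
river: ρ → (-9,7,11)
river: ρ → (11,15,-5)
river: ρ → (-5,15,11)
ρ-cycle length = 10 (tail of 0 descent steps not counted)

10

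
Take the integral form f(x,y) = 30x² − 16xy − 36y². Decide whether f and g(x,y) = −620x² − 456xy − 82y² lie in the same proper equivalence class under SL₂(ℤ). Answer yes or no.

D₁ = 4576, D₂ = 4576
river cycle of f (length 12): (-36, 16, 30), (30, 44, -22), (-22, 44, 30), (30, 16, -36), (-36, 56, 10), (10, 64, -12), (-12, 56, 30), (30, 64, -4), (-4, 64, 30), (30, 56, -12), … (2 more)
river cycle of g (length 12): (10, 56, -36), (-36, 16, 30), (30, 44, -22), (-22, 44, 30), (30, 16, -36), (-36, 56, 10), (10, 64, -12), (-12, 56, 30), (30, 64, -4), (-4, 64, 30), … (2 more)
cycles coincide ⇒ equivalent

yes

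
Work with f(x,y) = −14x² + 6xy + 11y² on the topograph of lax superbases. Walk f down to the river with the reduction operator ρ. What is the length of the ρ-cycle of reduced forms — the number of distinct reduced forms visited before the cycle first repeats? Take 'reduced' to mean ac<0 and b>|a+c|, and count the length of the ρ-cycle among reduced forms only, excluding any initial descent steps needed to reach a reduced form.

D = 652, ⌊√D⌋ = 25
river: ρ → (11,16,-9)
river: ρ → (-9,20,7)
river: ρ → (7,22,-6)
river: ρ → (-6,14,19)
river: ρ → (19,24,-1)
river: ρ → (-1,24,19)
river: ρ → (19,14,-6)
river: ρ → (-6,22,7)
river: ρ → (7,20,-9)
river: ρ → (-9,16,11)
river: ρ → (11,6,-14)
river: ρ → (-14,22,3)
river: ρ → (3,20,-21)
river: ρ → (-21,22,2)
river: ρ → (2,22,-21)
river: ρ → (-21,20,3)
river: ρ → (3,22,-14)
river: ρ → (-14,6,11)
ρ-cycle length = 18 (tail of 0 descent steps not counted)

18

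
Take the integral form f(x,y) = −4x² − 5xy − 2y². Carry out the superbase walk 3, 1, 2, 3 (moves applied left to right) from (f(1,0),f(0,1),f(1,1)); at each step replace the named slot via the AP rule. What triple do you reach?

start (-4,-2,-11) = (f(1,0),f(0,1),f(1,1))
replace slot 3: 2·((-4)+(-2)) − (-11) = -1 → (-4,-2,-1)
replace slot 1: 2·((-2)+(-1)) − (-4) = -2 → (-2,-2,-1)
replace slot 2: 2·((-2)+(-1)) − (-2) = -4 → (-2,-4,-1)
replace slot 3: 2·((-2)+(-4)) − (-1) = -11 → (-2,-4,-11)

-2,-4,-11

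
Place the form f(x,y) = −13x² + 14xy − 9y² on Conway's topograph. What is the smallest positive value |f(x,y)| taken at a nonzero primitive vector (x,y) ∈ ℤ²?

translate: b→12 (≡-14 mod 26), so (13,-14,9)→(13,12,8)
flip: (13,12,8)→(8,-12,13)
translate: b→4 (≡-12 mod 16), so (8,-12,13)→(8,4,9)
reduced (well bottom): (8,4,9) with a≤c, −a<b≤a
well minimum |f| = |-8| = 8 (negative-definite)

8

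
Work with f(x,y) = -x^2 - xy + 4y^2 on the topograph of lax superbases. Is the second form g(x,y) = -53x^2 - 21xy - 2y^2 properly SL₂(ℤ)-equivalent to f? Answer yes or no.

D₁ = 17, D₂ = 17
river cycle of f (length 6): (-1, 3, 2), (2, 1, -2), (-2, 3, 1), (1, 3, -2), (-2, 1, 2), (2, 3, -1)
river cycle of g (length 6): (-2, 1, 2), (2, 3, -1), (-1, 3, 2), (2, 1, -2), (-2, 3, 1), (1, 3, -2)
cycles coincide ⇒ equivalent

yes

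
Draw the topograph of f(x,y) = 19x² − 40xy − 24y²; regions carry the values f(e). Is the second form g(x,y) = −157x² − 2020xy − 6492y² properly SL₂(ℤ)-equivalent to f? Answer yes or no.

D₁ = 3424, D₂ = 3424
river cycle of f (length 26): (-24, 40, 19), (19, 36, -28), (-28, 20, 27), (27, 34, -21), (-21, 50, 11), (11, 38, -45), (-45, 52, 4), (4, 52, -45), (-45, 38, 11), (11, 50, -21), … (16 more)
river cycle of g (length 26): (-24, 40, 19), (19, 36, -28), (-28, 20, 27), (27, 34, -21), (-21, 50, 11), (11, 38, -45), (-45, 52, 4), (4, 52, -45), (-45, 38, 11), (11, 50, -21), … (16 more)
cycles coincide ⇒ equivalent

yes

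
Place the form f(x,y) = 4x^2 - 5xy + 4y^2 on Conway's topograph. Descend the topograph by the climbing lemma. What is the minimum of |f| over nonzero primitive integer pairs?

translate: b→3 (≡-5 mod 8), so (4,-5,4)→(4,3,3)
flip: (4,3,3)→(3,-3,4)
translate: b→3 (≡-3 mod 6), so (3,-3,4)→(3,3,4)
reduced (well bottom): (3,3,4) with a≤c, −a<b≤a
well minimum = a = 3

3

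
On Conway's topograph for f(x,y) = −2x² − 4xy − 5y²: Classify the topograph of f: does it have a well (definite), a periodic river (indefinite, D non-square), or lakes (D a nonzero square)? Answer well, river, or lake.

D = b²−4ac = (-4)² − 4·(-2)·(-5) = -24
D < 0 ⇒ definite ⇒ every region one sign ⇒ single well

well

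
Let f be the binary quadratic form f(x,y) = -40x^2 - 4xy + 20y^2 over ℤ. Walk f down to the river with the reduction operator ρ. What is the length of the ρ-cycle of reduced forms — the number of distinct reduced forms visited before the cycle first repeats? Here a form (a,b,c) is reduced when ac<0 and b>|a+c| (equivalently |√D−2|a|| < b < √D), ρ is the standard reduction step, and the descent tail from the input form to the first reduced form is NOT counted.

D = 3216, ⌊√D⌋ = 56
descent: ρ → (20,44,-16)  [lands on river]
river: ρ → (-16,52,8)
river: ρ → (8,44,-40)
river: ρ → (-40,36,12)
river: ρ → (12,36,-40)
river: ρ → (-40,44,8)
river: ρ → (8,52,-16)
river: ρ → (-16,44,20)
river: ρ → (20,36,-24)
river: ρ → (-24,12,32)
river: ρ → (32,52,-4)
river: ρ → (-4,52,32)
river: ρ → (32,12,-24)
river: ρ → (-24,36,20)
ρ-cycle length = 14 (tail of 1 descent step not counted)

14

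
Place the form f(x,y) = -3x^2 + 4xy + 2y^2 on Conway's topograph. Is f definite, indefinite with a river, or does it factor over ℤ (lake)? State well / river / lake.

D = b²−4ac = 4² − 4·(-3)·2 = 40
D > 0 non-square ⇒ indefinite ⇒ periodic river

river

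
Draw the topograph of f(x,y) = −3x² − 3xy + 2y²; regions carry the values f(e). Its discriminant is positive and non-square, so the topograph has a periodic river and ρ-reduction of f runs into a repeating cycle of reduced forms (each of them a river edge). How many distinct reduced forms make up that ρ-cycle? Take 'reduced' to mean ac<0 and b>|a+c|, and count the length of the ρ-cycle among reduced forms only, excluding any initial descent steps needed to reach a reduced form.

D = 33, ⌊√D⌋ = 5
descent: ρ → (2,3,-3)  [lands on river]
river: ρ → (-3,3,2)
river: ρ → (2,5,-1)
river: ρ → (-1,5,2)
ρ-cycle length = 4 (tail of 1 descent step not counted)

4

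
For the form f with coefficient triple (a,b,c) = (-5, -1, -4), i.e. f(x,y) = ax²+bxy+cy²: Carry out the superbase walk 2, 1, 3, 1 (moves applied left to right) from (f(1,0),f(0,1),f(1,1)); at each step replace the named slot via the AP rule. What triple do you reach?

start (-5,-4,-10) = (f(1,0),f(0,1),f(1,1))
replace slot 2: 2·((-5)+(-10)) − (-4) = -26 → (-5,-26,-10)
replace slot 1: 2·((-26)+(-10)) − (-5) = -67 → (-67,-26,-10)
replace slot 3: 2·((-67)+(-26)) − (-10) = -176 → (-67,-26,-176)
replace slot 1: 2·((-26)+(-176)) − (-67) = -337 → (-337,-26,-176)

-337,-26,-176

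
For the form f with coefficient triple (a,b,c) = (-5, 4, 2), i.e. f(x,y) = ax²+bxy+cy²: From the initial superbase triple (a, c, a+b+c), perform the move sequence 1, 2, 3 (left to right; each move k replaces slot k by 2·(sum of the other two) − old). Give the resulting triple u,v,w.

start (-5,2,1) = (f(1,0),f(0,1),f(1,1))
replace slot 1: 2·(2+1) − (-5) = 11 → (11,2,1)
replace slot 2: 2·(11+1) − 2 = 22 → (11,22,1)
replace slot 3: 2·(11+22) − 1 = 65 → (11,22,65)

11,22,65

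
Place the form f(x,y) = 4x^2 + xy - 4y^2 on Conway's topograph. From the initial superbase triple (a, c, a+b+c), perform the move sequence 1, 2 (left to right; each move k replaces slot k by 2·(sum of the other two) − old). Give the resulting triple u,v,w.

start (4,-4,1) = (f(1,0),f(0,1),f(1,1))
replace slot 1: 2·((-4)+1) − 4 = -10 → (-10,-4,1)
replace slot 2: 2·((-10)+1) − (-4) = -14 → (-10,-14,1)

-10,-14,1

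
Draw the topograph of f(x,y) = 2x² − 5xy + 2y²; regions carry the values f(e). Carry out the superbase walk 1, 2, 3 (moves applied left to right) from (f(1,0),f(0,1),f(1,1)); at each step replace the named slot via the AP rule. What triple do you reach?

start (2,2,-1) = (f(1,0),f(0,1),f(1,1))
replace slot 1: 2·(2+(-1)) − 2 = 0 → (0,2,-1)
replace slot 2: 2·(0+(-1)) − 2 = -4 → (0,-4,-1)
replace slot 3: 2·(0+(-4)) − (-1) = -7 → (0,-4,-7)

0,-4,-7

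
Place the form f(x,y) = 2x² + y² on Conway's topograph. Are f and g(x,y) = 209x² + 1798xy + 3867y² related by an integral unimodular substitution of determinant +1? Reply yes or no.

D₁ = -8, D₂ = -8
f: flip: (2,0,1)→(1,0,2)
f: reduced (well bottom): (1,0,2) with a≤c, −a<b≤a
g: translate: b→126 (≡1798 mod 418), so (209,1798,3867)→(209,126,19)
g: flip: (209,126,19)→(19,-126,209)
g: translate: b→-12 (≡-126 mod 38), so (19,-126,209)→(19,-12,2)
g: flip: (19,-12,2)→(2,12,19)
g: translate: b→0 (≡12 mod 4), so (2,12,19)→(2,0,1)
g: flip: (2,0,1)→(1,0,2)
g: reduced (well bottom): (1,0,2) with a≤c, −a<b≤a
reduced forms (1, 0, 2) vs (1, 0, 2) ⇒ equivalent

yes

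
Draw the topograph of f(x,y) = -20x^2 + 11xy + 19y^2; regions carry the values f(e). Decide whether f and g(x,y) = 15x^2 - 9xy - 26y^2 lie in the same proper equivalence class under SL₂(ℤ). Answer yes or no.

D₁ = 1641, D₂ = 1641
river cycle of f (length 10): (19, 27, -12), (-12, 21, 25), (25, 29, -8), (-8, 35, 13), (13, 17, -26), (-26, 35, 4), (4, 37, -17), (-17, 31, 10), (10, 29, -20), (-20, 11, 19)
river cycle of g (length 8): (15, 21, -20), (-20, 19, 16), (16, 13, -23), (-23, 33, 6), (6, 39, -5), (-5, 31, 34), (34, 37, -2), (-2, 39, 15)
cycles differ ⇒ inequivalent

no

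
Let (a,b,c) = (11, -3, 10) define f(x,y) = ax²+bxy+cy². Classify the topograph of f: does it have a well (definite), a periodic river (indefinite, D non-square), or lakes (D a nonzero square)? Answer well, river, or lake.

D = b²−4ac = (-3)² − 4·11·10 = -431
D < 0 ⇒ definite ⇒ every region one sign ⇒ single well

well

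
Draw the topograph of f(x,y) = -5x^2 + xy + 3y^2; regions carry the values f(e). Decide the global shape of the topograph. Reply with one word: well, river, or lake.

D = b²−4ac = 1² − 4·(-5)·3 = 61
D > 0 non-square ⇒ indefinite ⇒ periodic river

river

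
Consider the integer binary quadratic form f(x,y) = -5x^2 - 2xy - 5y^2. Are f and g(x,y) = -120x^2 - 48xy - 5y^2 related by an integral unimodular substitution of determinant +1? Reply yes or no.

D₁ = -96, D₂ = -96
f is negative-definite; reduce −f:
−f: reduced (well bottom): (5,2,5) with a≤c, −a<b≤a
flip sign back: reduced form of f is (-5,-2,-5)
g is negative-definite; reduce −g:
−g: flip: (120,48,5)→(5,-48,120)
−g: translate: b→2 (≡-48 mod 10), so (5,-48,120)→(5,2,5)
−g: reduced (well bottom): (5,2,5) with a≤c, −a<b≤a
flip sign back: reduced form of g is (-5,-2,-5)
reduced forms (-5, -2, -5) vs (-5, -2, -5) ⇒ equivalent

yes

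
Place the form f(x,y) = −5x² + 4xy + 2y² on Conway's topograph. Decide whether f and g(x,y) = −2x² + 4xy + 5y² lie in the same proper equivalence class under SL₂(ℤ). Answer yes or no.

D₁ = 56, D₂ = 56
river cycle of f (length 4): (2, 4, -5), (-5, 6, 1), (1, 6, -5), (-5, 4, 2)
river cycle of g (length 4): (5, 6, -1), (-1, 6, 5), (5, 4, -2), (-2, 4, 5)
cycles differ ⇒ inequivalent

no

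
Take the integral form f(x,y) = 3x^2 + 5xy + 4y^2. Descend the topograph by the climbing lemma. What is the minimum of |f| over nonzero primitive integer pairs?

translate: b→-1 (≡5 mod 6), so (3,5,4)→(3,-1,2)
flip: (3,-1,2)→(2,1,3)
reduced (well bottom): (2,1,3) with a≤c, −a<b≤a
well minimum = a = 2

2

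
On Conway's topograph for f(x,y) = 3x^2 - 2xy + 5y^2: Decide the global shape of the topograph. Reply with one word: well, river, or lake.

D = b²−4ac = (-2)² − 4·3·5 = -56
D < 0 ⇒ definite ⇒ every region one sign ⇒ single well

well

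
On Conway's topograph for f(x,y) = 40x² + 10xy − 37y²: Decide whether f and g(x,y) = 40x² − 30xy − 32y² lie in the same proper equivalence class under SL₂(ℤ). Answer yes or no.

D₁ = 6020, D₂ = 6020
river cycle of f (length 14): (-37, 64, 13), (13, 66, -32), (-32, 62, 17), (17, 74, -8), (-8, 70, 35), (35, 70, -8), (-8, 74, 17), (17, 62, -32), (-32, 66, 13), (13, 64, -37), … (4 more)
river cycle of g (length 18): (-32, 30, 40), (40, 50, -22), (-22, 38, 52), (52, 66, -8), (-8, 62, 68), (68, 74, -2), (-2, 74, 68), (68, 62, -8), (-8, 66, 52), (52, 38, -22), … (8 more)
cycles differ ⇒ inequivalent

no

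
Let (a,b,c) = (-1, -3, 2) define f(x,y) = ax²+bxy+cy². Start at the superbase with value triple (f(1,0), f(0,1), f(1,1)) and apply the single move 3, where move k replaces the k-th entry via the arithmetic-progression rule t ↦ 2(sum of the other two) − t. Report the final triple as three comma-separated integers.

start (-1,2,-2) = (f(1,0),f(0,1),f(1,1))
replace slot 3: 2·((-1)+2) − (-2) = 4 → (-1,2,4)

-1,2,4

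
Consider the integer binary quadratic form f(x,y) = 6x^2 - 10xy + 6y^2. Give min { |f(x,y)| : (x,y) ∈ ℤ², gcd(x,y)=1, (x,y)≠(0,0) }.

translate: b→2 (≡-10 mod 12), so (6,-10,6)→(6,2,2)
flip: (6,2,2)→(2,-2,6)
translate: b→2 (≡-2 mod 4), so (2,-2,6)→(2,2,6)
reduced (well bottom): (2,2,6) with a≤c, −a<b≤a
well minimum = a = 2

2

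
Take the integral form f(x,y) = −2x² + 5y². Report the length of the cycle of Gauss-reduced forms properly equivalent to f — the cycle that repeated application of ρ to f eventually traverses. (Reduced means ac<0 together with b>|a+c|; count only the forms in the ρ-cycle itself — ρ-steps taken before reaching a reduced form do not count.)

D = 40, ⌊√D⌋ = 6
descent: ρ → (5,0,-2)
descent: ρ → (-2,4,3)  [lands on river]
river: ρ → (3,2,-3)
river: ρ → (-3,4,2)
river: ρ → (2,4,-3)
river: ρ → (-3,2,3)
river: ρ → (3,4,-2)
ρ-cycle length = 6 (tail of 2 descent steps not counted)

6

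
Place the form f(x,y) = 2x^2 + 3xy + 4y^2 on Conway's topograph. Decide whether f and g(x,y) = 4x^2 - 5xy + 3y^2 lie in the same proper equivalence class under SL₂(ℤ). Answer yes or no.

D₁ = -23, D₂ = -23
f: translate: b→-1 (≡3 mod 4), so (2,3,4)→(2,-1,3)
f: reduced (well bottom): (2,-1,3) with a≤c, −a<b≤a
g: translate: b→3 (≡-5 mod 8), so (4,-5,3)→(4,3,2)
g: flip: (4,3,2)→(2,-3,4)
g: translate: b→1 (≡-3 mod 4), so (2,-3,4)→(2,1,3)
g: reduced (well bottom): (2,1,3) with a≤c, −a<b≤a
reduced forms (2, -1, 3) vs (2, 1, 3) ⇒ inequivalent

no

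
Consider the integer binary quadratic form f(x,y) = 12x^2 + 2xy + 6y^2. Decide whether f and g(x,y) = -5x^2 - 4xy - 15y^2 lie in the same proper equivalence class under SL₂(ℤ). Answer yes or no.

D₁ = -284, D₂ = -284
f: flip: (12,2,6)→(6,-2,12)
f: reduced (well bottom): (6,-2,12) with a≤c, −a<b≤a
g is negative-definite; reduce −g:
−g: reduced (well bottom): (5,4,15) with a≤c, −a<b≤a
flip sign back: reduced form of g is (-5,-4,-15)
reduced forms (6, -2, 12) vs (-5, -4, -15) ⇒ inequivalent

no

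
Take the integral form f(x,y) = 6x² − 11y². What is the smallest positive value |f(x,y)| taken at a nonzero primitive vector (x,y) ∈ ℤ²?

descent: ρ → (-11,0,6)
descent: ρ → (6,12,-5)  [lands on river]
river: ρ → (-5,8,10)
river: ρ → (10,12,-3)
river: ρ → (-3,12,10)
river: ρ → (10,8,-5)
river: ρ → (-5,12,6)
closes: descent 2, river 6
min |a| on river = 3

3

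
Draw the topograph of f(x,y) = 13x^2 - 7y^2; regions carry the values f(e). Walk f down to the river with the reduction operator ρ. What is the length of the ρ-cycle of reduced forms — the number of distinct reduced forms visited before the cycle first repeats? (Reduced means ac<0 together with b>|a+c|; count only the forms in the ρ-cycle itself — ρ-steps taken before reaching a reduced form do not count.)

D = 364, ⌊√D⌋ = 19
descent: ρ → (-7,14,6)  [lands on river]
river: ρ → (6,10,-11)
river: ρ → (-11,12,5)
river: ρ → (5,18,-2)
river: ρ → (-2,18,5)
river: ρ → (5,12,-11)
river: ρ → (-11,10,6)
river: ρ → (6,14,-7)
ρ-cycle length = 8 (tail of 1 descent step not counted)

8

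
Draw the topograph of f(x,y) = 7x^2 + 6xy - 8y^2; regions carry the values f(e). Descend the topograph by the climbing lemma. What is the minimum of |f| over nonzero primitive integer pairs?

river: ρ → (-8,10,5)
river: ρ → (5,10,-8)
river: ρ → (-8,6,7)
river: ρ → (7,8,-7)
river: ρ → (-7,6,8)
river: ρ → (8,10,-5)
river: ρ → (-5,10,8)
river: ρ → (8,6,-7)
river: ρ → (-7,8,7)
river: ρ → (7,6,-8)
closes: descent 0, river 10
min |a| on river = 5

5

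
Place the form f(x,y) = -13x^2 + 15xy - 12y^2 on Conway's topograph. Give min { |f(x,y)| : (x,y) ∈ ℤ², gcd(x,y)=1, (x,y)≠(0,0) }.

translate: b→11 (≡-15 mod 26), so (13,-15,12)→(13,11,10)
flip: (13,11,10)→(10,-11,13)
translate: b→9 (≡-11 mod 20), so (10,-11,13)→(10,9,12)
reduced (well bottom): (10,9,12) with a≤c, −a<b≤a
well minimum |f| = |-10| = 10 (negative-definite)

10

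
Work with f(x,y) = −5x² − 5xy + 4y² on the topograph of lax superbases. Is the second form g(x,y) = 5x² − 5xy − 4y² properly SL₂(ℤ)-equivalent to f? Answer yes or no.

D₁ = 105, D₂ = 105
river cycle of f (length 6): (4, 5, -5), (-5, 5, 4), (4, 3, -6), (-6, 9, 1), (1, 9, -6), (-6, 3, 4)
river cycle of g (length 6): (-4, 5, 5), (5, 5, -4), (-4, 3, 6), (6, 9, -1), (-1, 9, 6), (6, 3, -4)
cycles differ ⇒ inequivalent

no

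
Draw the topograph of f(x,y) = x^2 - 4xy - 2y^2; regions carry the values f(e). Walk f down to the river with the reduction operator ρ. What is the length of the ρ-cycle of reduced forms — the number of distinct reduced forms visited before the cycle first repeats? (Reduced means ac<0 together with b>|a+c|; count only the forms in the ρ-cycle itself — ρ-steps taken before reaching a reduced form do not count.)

D = 24, ⌊√D⌋ = 4
descent: ρ → (-2,4,1)  [lands on river]
river: ρ → (1,4,-2)
ρ-cycle length = 2 (tail of 1 descent step not counted)

2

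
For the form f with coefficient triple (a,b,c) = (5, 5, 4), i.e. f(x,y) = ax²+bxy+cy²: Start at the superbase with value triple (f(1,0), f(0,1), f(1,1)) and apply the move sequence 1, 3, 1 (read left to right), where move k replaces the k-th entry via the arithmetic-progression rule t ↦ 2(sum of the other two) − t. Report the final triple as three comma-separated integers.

start (5,4,14) = (f(1,0),f(0,1),f(1,1))
replace slot 1: 2·(4+14) − 5 = 31 → (31,4,14)
replace slot 3: 2·(31+4) − 14 = 56 → (31,4,56)
replace slot 1: 2·(4+56) − 31 = 89 → (89,4,56)

89,4,56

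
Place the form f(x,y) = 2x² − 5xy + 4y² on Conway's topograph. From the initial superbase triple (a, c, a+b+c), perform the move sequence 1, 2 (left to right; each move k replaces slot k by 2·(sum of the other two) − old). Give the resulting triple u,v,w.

start (2,4,1) = (f(1,0),f(0,1),f(1,1))
replace slot 1: 2·(4+1) − 2 = 8 → (8,4,1)
replace slot 2: 2·(8+1) − 4 = 14 → (8,14,1)

8,14,1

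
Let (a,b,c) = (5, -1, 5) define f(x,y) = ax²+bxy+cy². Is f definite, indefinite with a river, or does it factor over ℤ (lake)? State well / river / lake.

D = b²−4ac = (-1)² − 4·5·5 = -99
D < 0 ⇒ definite ⇒ every region one sign ⇒ single well

well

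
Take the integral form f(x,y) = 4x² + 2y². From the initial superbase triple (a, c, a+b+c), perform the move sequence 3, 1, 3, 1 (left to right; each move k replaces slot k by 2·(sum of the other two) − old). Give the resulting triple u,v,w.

start (4,2,6) = (f(1,0),f(0,1),f(1,1))
replace slot 3: 2·(4+2) − 6 = 6 → (4,2,6)
replace slot 1: 2·(2+6) − 4 = 12 → (12,2,6)
replace slot 3: 2·(12+2) − 6 = 22 → (12,2,22)
replace slot 1: 2·(2+22) − 12 = 36 → (36,2,22)

36,2,22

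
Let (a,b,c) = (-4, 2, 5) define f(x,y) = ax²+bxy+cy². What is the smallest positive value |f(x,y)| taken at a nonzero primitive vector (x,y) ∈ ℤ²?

river: ρ → (5,8,-1)
river: ρ → (-1,8,5)
river: ρ → (5,2,-4)
river: ρ → (-4,6,3)
river: ρ → (3,6,-4)
river: ρ → (-4,2,5)
closes: descent 0, river 6
min |a| on river = 1

1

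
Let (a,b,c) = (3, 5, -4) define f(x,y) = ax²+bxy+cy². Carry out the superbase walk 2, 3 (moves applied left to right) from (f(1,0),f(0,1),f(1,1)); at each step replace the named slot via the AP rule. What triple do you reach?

start (3,-4,4) = (f(1,0),f(0,1),f(1,1))
replace slot 2: 2·(3+4) − (-4) = 18 → (3,18,4)
replace slot 3: 2·(3+18) − 4 = 38 → (3,18,38)

3,18,38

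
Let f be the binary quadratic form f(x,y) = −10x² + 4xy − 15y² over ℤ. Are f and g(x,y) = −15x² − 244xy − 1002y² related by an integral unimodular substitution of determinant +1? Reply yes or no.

D₁ = -584, D₂ = -584
f is negative-definite; reduce −f:
−f: reduced (well bottom): (10,-4,15) with a≤c, −a<b≤a
flip sign back: reduced form of f is (-10,4,-15)
g is negative-definite; reduce −g:
−g: translate: b→4 (≡244 mod 30), so (15,244,1002)→(15,4,10)
−g: flip: (15,4,10)→(10,-4,15)
−g: reduced (well bottom): (10,-4,15) with a≤c, −a<b≤a
flip sign back: reduced form of g is (-10,4,-15)
reduced forms (-10, 4, -15) vs (-10, 4, -15) ⇒ equivalent

yes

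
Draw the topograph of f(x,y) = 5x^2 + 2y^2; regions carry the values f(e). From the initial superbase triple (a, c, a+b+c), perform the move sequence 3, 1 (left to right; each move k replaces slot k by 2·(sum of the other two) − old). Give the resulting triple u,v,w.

start (5,2,7) = (f(1,0),f(0,1),f(1,1))
replace slot 3: 2·(5+2) − 7 = 7 → (5,2,7)
replace slot 1: 2·(2+7) − 5 = 13 → (13,2,7)

13,2,7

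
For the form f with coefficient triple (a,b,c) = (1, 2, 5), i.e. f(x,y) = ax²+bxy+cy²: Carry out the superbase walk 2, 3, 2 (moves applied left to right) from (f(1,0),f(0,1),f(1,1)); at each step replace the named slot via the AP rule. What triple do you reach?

start (1,5,8) = (f(1,0),f(0,1),f(1,1))
replace slot 2: 2·(1+8) − 5 = 13 → (1,13,8)
replace slot 3: 2·(1+13) − 8 = 20 → (1,13,20)
replace slot 2: 2·(1+20) − 13 = 29 → (1,29,20)

1,29,20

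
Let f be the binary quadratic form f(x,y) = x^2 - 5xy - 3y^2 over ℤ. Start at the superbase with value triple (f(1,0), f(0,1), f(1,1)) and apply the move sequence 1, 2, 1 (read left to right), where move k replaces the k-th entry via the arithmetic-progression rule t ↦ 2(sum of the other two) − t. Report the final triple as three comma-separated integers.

start (1,-3,-7) = (f(1,0),f(0,1),f(1,1))
replace slot 1: 2·((-3)+(-7)) − 1 = -21 → (-21,-3,-7)
replace slot 2: 2·((-21)+(-7)) − (-3) = -53 → (-21,-53,-7)
replace slot 1: 2·((-53)+(-7)) − (-21) = -99 → (-99,-53,-7)

-99,-53,-7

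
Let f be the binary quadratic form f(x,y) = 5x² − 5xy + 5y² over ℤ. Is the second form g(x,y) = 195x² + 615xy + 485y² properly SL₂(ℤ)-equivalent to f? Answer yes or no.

D₁ = -75, D₂ = -75
f: translate: b→5 (≡-5 mod 10), so (5,-5,5)→(5,5,5)
f: reduced (well bottom): (5,5,5) with a≤c, −a<b≤a
g: translate: b→-165 (≡615 mod 390), so (195,615,485)→(195,-165,35)
g: flip: (195,-165,35)→(35,165,195)
g: translate: b→25 (≡165 mod 70), so (35,165,195)→(35,25,5)
g: flip: (35,25,5)→(5,-25,35)
g: translate: b→5 (≡-25 mod 10), so (5,-25,35)→(5,5,5)
g: reduced (well bottom): (5,5,5) with a≤c, −a<b≤a
reduced forms (5, 5, 5) vs (5, 5, 5) ⇒ equivalent

yes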